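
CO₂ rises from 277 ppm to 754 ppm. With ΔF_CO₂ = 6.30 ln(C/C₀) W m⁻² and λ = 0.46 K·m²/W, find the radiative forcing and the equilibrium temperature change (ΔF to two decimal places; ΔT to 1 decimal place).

ΔF = 6.31 W/m²; ΔT = 2.9 K

CO₂: 6.30 × ln(754/277) = 6.30 × ln(2.72202) = 6.30 × 1.00137 = 6.3086 W/m².
ΔT = λ ΔF = 0.46 × 6.31 = 2.9026 K.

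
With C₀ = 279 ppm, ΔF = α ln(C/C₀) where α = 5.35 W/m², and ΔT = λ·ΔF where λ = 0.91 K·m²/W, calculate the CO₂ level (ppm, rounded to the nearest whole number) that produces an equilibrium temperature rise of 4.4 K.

C ≈ 689 ppm

Required forcing: ΔF = ΔT/λ = 4.4/0.91 = 4.8352 W/m².
Then ln(C/279) = ΔF/5.35 = 4.8352/5.35 = 0.90378.
So C = 279 × e^0.90378 = 279 × 2.46892 = 688.83 ppm.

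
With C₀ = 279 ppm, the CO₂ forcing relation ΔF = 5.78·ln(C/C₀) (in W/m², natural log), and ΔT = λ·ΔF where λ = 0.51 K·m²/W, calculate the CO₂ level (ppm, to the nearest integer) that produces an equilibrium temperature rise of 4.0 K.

Required forcing: ΔF = ΔT/λ = 4.0/0.51 = 7.8431 W/m².
Then ln(C/279) = ΔF/5.78 = 7.8431/5.78 = 1.35694.
So C = 279 × e^1.35694 = 279 × 3.88429 = 1083.72 ppm.

C ≈ 1084 ppm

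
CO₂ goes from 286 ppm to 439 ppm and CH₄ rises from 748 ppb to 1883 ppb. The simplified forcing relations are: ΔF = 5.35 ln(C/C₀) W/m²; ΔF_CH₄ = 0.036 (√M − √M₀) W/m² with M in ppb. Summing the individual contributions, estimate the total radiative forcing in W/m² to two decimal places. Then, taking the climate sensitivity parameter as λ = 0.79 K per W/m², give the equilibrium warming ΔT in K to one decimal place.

CO₂: 5.35 × ln(439/286) = 5.35 × ln(1.53497) = 5.35 × 0.42851 = 2.2925 W/m².
CH₄: 0.036 × (√1883 − √748) = 0.036 × (43.3935 − 27.3496) = 0.036 × 16.0439 = 0.5776 W/m².
Total ΔF = 2.2925 + 0.5776 = 2.8701 W/m².
ΔT = λ ΔF = 0.79 × 2.87 = 2.2673 K.

ΔF = 2.87 W/m²; ΔT = 2.3 K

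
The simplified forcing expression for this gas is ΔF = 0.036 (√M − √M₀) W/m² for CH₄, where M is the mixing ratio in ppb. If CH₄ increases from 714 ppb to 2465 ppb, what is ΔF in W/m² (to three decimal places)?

ΔF = 0.825 W/m²

CH₄: 0.036 × (√2465 − √714) = 0.036 × (49.6488 − 26.7208) = 0.036 × 22.9280 = 0.8254 W/m².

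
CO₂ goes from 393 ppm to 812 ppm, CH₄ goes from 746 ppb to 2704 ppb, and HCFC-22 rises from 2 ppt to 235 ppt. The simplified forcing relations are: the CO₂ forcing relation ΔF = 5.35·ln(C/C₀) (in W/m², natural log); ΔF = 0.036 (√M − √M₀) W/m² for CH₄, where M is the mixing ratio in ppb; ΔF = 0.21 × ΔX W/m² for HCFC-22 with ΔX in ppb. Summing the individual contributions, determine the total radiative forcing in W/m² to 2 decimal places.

CO₂: 5.35 × ln(812/393) = 5.35 × ln(2.06616) = 5.35 × 0.72569 = 3.8824 W/m².
CH₄: 0.036 × (√2704 − √746) = 0.036 × (52.0000 − 27.3130) = 0.036 × 24.6870 = 0.8887 W/m².
HCFC-22: Δ = 235 − 2 = 233 ppt = 0.233 ppb; ΔF = 0.21 × 0.233 = 0.0489 W/m².
Total ΔF = 3.8824 + 0.8887 + 0.0489 = 4.8200 W/m².

ΔF = 4.82 W/m²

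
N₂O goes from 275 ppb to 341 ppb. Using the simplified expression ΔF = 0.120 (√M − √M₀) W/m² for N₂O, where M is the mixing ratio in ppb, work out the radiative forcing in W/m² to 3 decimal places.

N₂O: 0.120 × (√341 − √275) = 0.120 × (18.4662 − 16.5831) = 0.120 × 1.8831 = 0.2260 W/m².

ΔF = 0.226 W/m²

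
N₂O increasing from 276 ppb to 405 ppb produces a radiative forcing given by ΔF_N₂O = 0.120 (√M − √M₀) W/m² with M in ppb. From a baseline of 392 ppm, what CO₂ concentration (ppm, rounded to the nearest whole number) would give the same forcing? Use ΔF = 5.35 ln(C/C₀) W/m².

C ≈ 424 ppm

N₂O forcing: 0.120 × (√405 − √276) = 0.120 × (20.1246 − 16.6132) = 0.120 × 3.5114 = 0.42137 W/m².
Set 5.35 ln(C/392) = 0.42137: ln(C/392) = 0.42137/5.35 = 0.07876, so C = 392 × e^0.07876 = 392 × 1.08194 = 424.12 ppm.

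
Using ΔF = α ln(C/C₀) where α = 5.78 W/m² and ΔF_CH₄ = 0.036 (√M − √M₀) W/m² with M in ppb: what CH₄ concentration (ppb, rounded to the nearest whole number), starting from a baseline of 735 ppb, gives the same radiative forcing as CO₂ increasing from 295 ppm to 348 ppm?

M ≈ 2877 ppb

CO₂ forcing: 5.78 × ln(348/295) = 5.78 × 0.165227 = 0.95501 W/m².
Set 0.036(√M − √735) = 0.95501: √M = 0.95501/0.036 + √735 = 26.5281 + 27.1109 = 53.6390.
M = (53.6390)² = 2877.14 ppb.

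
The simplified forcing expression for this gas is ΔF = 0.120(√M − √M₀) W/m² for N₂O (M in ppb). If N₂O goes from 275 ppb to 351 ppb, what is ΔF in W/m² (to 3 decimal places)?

N₂O: 0.120 × (√351 − √275) = 0.120 × (18.7350 − 16.5831) = 0.120 × 2.1519 = 0.2582 W/m².

ΔF = 0.258 W/m²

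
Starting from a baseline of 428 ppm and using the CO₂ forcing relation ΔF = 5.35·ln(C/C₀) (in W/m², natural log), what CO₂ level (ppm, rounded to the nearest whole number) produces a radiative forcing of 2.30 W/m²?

Set 5.35 ln(C/428) = 2.30, so ln(C/428) = 2.30/5.35 = 0.42991.
Then C/428 = e^0.42991 = 1.53712, giving C = 428 × 1.53712 = 657.89 ppm.

C ≈ 658 ppm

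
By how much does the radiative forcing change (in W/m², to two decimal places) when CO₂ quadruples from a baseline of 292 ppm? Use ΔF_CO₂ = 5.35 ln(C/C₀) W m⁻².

Because the forcing depends only on the ratio C/C₀, the initial concentration does not enter.
ΔF = 5.35 × ln(4) = 5.35 × 1.38629 = 7.4167 W/m².

ΔF = 7.42 W/m²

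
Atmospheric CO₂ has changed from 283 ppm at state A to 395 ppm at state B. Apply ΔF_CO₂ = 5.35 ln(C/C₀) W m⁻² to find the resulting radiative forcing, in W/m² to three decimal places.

ΔF = 1.784 W/m²

CO₂ absorption bands are partially saturated, so forcing scales with the logarithm of the concentration ratio.
CO₂: 5.35 × ln(395/283) = 5.35 × ln(1.39576) = 5.35 × 0.33344 = 1.7839 W/m².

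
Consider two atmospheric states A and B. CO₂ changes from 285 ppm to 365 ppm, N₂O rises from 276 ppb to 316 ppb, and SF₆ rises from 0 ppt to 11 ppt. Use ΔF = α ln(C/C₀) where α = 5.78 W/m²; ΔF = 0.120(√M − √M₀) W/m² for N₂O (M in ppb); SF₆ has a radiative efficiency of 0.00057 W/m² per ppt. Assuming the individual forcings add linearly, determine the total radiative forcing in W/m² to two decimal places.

ΔF = 1.58 W/m²

CO₂: 5.78 × ln(365/285) = 5.78 × ln(1.28070) = 5.78 × 0.24741 = 1.4300 W/m².
N₂O: 0.120 × (√316 − √276) = 0.120 × (17.7764 − 16.6132) = 0.120 × 1.1632 = 0.1396 W/m².
SF₆: ΔF = 0.00057 × (11 − 0) = 0.00057 × 11 = 0.0063 W/m².
Total ΔF = 1.4300 + 0.1396 + 0.0063 = 1.5759 W/m².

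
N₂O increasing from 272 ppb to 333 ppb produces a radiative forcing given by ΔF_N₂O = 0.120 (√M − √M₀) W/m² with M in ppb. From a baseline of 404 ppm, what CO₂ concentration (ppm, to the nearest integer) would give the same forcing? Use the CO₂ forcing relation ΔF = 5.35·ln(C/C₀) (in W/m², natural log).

C ≈ 420 ppm

N₂O forcing: 0.120 × (√333 − √272) = 0.120 × (18.2483 − 16.4924) = 0.120 × 1.7559 = 0.21071 W/m².
Set 5.35 ln(C/404) = 0.21071: ln(C/404) = 0.21071/5.35 = 0.03939, so C = 404 × e^0.03939 = 404 × 1.04018 = 420.23 ppm.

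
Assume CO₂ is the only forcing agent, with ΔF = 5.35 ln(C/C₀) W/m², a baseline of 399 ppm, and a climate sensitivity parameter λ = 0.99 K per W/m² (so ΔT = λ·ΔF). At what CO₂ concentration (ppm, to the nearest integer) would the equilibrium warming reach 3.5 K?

C ≈ 773 ppm

Required forcing: ΔF = ΔT/λ = 3.5/0.99 = 3.5354 W/m².
Then ln(C/399) = ΔF/5.35 = 3.5354/5.35 = 0.66082.
So C = 399 × e^0.66082 = 399 × 1.93638 = 772.62 ppm.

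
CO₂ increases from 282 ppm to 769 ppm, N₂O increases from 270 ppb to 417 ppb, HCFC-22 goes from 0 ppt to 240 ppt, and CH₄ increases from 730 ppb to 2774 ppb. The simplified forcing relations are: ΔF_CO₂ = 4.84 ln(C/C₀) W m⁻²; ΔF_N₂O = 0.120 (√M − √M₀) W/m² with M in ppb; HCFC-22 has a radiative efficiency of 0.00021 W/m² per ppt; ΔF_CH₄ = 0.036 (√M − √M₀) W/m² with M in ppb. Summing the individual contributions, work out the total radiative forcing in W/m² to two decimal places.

ΔF = 6.31 W/m²

CO₂: 4.84 × ln(769/282) = 4.84 × ln(2.72695) = 4.84 × 1.00318 = 4.8554 W/m².
N₂O: 0.120 × (√417 − √270) = 0.120 × (20.4206 − 16.4317) = 0.120 × 3.9889 = 0.4787 W/m².
HCFC-22: ΔF = 0.00021 × (240 − 0) = 0.00021 × 240 = 0.0504 W/m².
CH₄: 0.036 × (√2774 − √730) = 0.036 × (52.6688 − 27.0185) = 0.036 × 25.6503 = 0.9234 W/m².
Total ΔF = 4.8554 + 0.4787 + 0.0504 + 0.9234 = 6.3079 W/m².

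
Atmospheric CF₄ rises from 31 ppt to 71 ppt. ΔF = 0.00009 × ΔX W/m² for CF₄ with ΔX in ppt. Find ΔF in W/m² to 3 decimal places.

ΔF = 0.004 W/m²

CF₄: ΔF = 0.00009 × (71 − 31) = 0.00009 × 40 = 0.0036 W/m².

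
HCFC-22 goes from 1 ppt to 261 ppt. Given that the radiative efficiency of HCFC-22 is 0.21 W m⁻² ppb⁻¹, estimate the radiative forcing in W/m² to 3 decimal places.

HCFC-22: Δ = 261 − 1 = 260 ppt = 0.260 ppb; ΔF = 0.21 × 0.260 = 0.0546 W/m².

ΔF = 0.055 W/m²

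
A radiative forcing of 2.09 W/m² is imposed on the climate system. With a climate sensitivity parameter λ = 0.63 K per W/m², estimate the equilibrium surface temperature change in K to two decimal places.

ΔT = 1.32 K

ΔT = λ ΔF = 0.63 × 2.09 = 1.3167 K.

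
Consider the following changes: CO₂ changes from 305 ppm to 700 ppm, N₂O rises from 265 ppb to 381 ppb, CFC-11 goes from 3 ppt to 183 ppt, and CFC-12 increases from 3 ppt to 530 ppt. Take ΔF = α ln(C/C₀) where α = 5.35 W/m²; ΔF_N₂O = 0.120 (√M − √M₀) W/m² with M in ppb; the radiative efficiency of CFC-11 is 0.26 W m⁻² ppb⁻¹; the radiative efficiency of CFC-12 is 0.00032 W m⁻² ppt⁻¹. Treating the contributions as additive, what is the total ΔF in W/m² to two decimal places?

ΔF = 5.05 W/m²

CO₂: 5.35 × ln(700/305) = 5.35 × ln(2.29508) = 5.35 × 0.83077 = 4.4446 W/m².
N₂O: 0.120 × (√381 − √265) = 0.120 × (19.5192 − 16.2788) = 0.120 × 3.2404 = 0.3888 W/m².
CFC-11: Δ = 183 − 3 = 180 ppt = 0.180 ppb; ΔF = 0.26 × 0.180 = 0.0468 W/m².
CFC-12: ΔF = 0.00032 × (530 − 3) = 0.00032 × 527 = 0.1686 W/m².
Total ΔF = 4.4446 + 0.3888 + 0.0468 + 0.1686 = 5.0488 W/m².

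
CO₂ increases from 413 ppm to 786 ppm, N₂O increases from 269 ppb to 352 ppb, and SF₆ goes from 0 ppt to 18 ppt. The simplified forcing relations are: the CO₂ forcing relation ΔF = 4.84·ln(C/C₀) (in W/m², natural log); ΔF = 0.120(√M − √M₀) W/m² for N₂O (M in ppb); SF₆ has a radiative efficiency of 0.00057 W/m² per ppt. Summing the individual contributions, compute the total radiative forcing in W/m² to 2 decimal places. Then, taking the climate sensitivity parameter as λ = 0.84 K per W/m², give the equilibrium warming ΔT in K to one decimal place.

ΔF = 3.41 W/m²; ΔT = 2.9 K

CO₂: 4.84 × ln(786/413) = 4.84 × ln(1.90315) = 4.84 × 0.64351 = 3.1146 W/m².
N₂O: 0.120 × (√352 − √269) = 0.120 × (18.7617 − 16.4012) = 0.120 × 2.3605 = 0.2833 W/m².
SF₆: ΔF = 0.00057 × (18 − 0) = 0.00057 × 18 = 0.0103 W/m².
Total ΔF = 3.1146 + 0.2833 + 0.0103 = 3.4082 W/m².
ΔT = λ ΔF = 0.84 × 3.41 = 2.8644 K.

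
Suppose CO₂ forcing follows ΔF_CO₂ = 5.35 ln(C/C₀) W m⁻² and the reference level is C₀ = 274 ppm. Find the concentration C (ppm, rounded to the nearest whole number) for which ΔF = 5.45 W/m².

Set 5.35 ln(C/274) = 5.45, so ln(C/274) = 5.45/5.35 = 1.01869.
Then C/274 = e^1.01869 = 2.76956, giving C = 274 × 2.76956 = 758.86 ppm.

C ≈ 759 ppm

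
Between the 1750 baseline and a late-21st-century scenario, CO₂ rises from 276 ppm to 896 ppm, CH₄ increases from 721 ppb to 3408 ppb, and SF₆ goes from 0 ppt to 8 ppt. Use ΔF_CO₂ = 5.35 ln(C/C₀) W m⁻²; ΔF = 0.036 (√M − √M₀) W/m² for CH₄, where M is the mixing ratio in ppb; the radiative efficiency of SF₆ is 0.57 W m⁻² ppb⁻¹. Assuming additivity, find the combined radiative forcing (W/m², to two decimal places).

CO₂: 5.35 × ln(896/276) = 5.35 × ln(3.24638) = 5.35 × 1.17754 = 6.2998 W/m².
CH₄: 0.036 × (√3408 − √721) = 0.036 × (58.3781 − 26.8514) = 0.036 × 31.5267 = 1.1350 W/m².
SF₆: Δ = 8 − 0 = 8 ppt = 0.008 ppb; ΔF = 0.57 × 0.008 = 0.0046 W/m².
Total ΔF = 6.2998 + 1.1350 + 0.0046 = 7.4394 W/m².

ΔF = 7.44 W/m²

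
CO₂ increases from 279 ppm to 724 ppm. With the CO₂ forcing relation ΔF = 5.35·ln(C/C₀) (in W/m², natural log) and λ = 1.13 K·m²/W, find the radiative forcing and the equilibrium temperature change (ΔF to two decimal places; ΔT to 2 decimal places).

ΔF = 5.10 W/m²; ΔT = 5.76 K

CO₂: 5.35 × ln(724/279) = 5.35 × ln(2.59498) = 5.35 × 0.95358 = 5.1017 W/m².
ΔT = λ ΔF = 1.13 × 5.10 = 5.7630 K.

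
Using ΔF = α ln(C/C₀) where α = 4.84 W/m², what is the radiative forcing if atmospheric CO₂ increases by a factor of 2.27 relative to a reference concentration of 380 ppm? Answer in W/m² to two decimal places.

ΔF = 4.84 × ln(2.27) = 4.84 × 0.81978 = 3.9677 W/m².

ΔF = 3.97 W/m²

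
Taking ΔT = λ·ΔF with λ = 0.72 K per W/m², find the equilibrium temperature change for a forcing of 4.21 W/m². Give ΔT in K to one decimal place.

ΔT = λ ΔF = 0.72 × 4.21 = 3.0312 K.

ΔT = 3.0 K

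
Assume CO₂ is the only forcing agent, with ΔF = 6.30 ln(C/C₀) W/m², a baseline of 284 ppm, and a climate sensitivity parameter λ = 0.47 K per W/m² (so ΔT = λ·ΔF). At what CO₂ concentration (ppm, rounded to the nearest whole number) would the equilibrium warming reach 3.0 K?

Required forcing: ΔF = ΔT/λ = 3.0/0.47 = 6.3830 W/m².
Then ln(C/284) = ΔF/6.30 = 6.3830/6.30 = 1.01317.
So C = 284 × e^1.01317 = 284 × 2.75432 = 782.23 ppm.

C ≈ 782 ppm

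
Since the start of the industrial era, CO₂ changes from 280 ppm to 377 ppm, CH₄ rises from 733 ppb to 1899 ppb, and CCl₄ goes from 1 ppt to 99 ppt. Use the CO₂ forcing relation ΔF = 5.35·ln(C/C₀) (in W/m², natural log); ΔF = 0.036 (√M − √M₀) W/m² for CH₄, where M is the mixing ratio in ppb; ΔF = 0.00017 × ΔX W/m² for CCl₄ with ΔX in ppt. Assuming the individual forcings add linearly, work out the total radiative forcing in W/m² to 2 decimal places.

ΔF = 2.20 W/m²

CO₂: 5.35 × ln(377/280) = 5.35 × ln(1.34643) = 5.35 × 0.29746 = 1.5914 W/m².
CH₄: 0.036 × (√1899 − √733) = 0.036 × (43.5775 − 27.0740) = 0.036 × 16.5035 = 0.5941 W/m².
CCl₄: ΔF = 0.00017 × (99 − 1) = 0.00017 × 98 = 0.0167 W/m².
Total ΔF = 1.5914 + 0.5941 + 0.0167 = 2.2022 W/m².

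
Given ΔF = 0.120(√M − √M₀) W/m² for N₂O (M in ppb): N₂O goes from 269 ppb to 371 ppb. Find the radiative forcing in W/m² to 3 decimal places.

ΔF = 0.343 W/m²

N₂O: 0.120 × (√371 − √269) = 0.120 × (19.2614 − 16.4012) = 0.120 × 2.8602 = 0.3432 W/m².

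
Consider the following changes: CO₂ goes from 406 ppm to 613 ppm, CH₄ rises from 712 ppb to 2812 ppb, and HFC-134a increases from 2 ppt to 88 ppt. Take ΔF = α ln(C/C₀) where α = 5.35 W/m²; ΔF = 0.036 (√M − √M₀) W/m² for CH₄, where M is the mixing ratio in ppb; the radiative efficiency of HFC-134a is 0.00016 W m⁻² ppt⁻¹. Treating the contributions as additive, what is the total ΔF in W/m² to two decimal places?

CO₂: 5.35 × ln(613/406) = 5.35 × ln(1.50985) = 5.35 × 0.41201 = 2.2043 W/m².
CH₄: 0.036 × (√2812 − √712) = 0.036 × (53.0283 − 26.6833) = 0.036 × 26.3450 = 0.9484 W/m².
HFC-134a: ΔF = 0.00016 × (88 − 2) = 0.00016 × 86 = 0.0138 W/m².
Total ΔF = 2.2043 + 0.9484 + 0.0138 = 3.1665 W/m².

ΔF = 3.17 W/m²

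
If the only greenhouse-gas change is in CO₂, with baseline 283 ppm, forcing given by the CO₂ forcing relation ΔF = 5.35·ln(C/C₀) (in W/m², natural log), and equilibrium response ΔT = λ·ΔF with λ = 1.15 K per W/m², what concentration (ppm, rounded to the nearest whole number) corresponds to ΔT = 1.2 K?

C ≈ 344 ppm

Required forcing: ΔF = ΔT/λ = 1.2/1.15 = 1.0435 W/m².
Then ln(C/283) = ΔF/5.35 = 1.0435/5.35 = 0.19505.
So C = 283 × e^0.19505 = 283 × 1.21537 = 343.95 ppm.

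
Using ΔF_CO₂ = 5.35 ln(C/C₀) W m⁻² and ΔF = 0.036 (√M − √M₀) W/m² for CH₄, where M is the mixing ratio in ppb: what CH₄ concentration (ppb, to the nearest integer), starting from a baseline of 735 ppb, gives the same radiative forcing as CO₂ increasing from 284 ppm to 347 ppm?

M ≈ 3236 ppb

CO₂ forcing: 5.35 × ln(347/284) = 5.35 × 0.200351 = 1.07188 W/m².
Set 0.036(√M − √735) = 1.07188: √M = 1.07188/0.036 + √735 = 29.7744 + 27.1109 = 56.8853.
M = (56.8853)² = 3235.94 ppb.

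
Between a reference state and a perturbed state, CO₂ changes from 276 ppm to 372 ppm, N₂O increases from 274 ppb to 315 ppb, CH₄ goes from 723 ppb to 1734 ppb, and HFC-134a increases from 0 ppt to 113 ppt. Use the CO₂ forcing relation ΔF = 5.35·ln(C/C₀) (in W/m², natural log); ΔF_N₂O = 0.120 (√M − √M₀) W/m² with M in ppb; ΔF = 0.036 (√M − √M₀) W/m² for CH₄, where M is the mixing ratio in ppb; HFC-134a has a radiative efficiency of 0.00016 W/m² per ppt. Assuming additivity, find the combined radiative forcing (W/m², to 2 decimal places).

ΔF = 2.29 W/m²

CO₂: 5.35 × ln(372/276) = 5.35 × ln(1.34783) = 5.35 × 0.29850 = 1.5970 W/m².
N₂O: 0.120 × (√315 − √274) = 0.120 × (17.7482 − 16.5529) = 0.120 × 1.1953 = 0.1434 W/m².
CH₄: 0.036 × (√1734 − √723) = 0.036 × (41.6413 − 26.8887) = 0.036 × 14.7526 = 0.5311 W/m².
HFC-134a: ΔF = 0.00016 × (113 − 0) = 0.00016 × 113 = 0.0181 W/m².
Total ΔF = 1.5970 + 0.1434 + 0.5311 + 0.0181 = 2.2896 W/m².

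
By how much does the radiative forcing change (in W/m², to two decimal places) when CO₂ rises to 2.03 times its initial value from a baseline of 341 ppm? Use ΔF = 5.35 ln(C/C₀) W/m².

ΔF = 3.79 W/m²

ΔF = 5.35 × ln(2.03) = 5.35 × 0.70804 = 3.7880 W/m².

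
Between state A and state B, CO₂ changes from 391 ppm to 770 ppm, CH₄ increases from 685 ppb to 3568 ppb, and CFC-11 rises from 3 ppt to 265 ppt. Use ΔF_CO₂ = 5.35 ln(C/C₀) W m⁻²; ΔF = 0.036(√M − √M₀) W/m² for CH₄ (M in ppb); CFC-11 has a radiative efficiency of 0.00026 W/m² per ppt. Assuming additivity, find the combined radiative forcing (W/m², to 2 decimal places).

ΔF = 4.90 W/m²

CO₂: 5.35 × ln(770/391) = 5.35 × ln(1.96931) = 5.35 × 0.67768 = 3.6256 W/m².
CH₄: 0.036 × (√3568 − √685) = 0.036 × (59.7327 − 26.1725) = 0.036 × 33.5602 = 1.2082 W/m².
CFC-11: ΔF = 0.00026 × (265 − 3) = 0.00026 × 262 = 0.0681 W/m².
Total ΔF = 3.6256 + 1.2082 + 0.0681 = 4.9019 W/m².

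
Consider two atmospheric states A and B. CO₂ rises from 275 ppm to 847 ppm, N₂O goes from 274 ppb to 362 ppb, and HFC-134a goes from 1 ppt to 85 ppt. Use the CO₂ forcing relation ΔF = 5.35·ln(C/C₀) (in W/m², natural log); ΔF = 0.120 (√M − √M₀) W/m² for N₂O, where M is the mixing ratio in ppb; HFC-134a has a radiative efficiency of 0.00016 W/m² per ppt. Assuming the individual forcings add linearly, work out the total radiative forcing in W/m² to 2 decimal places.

CO₂: 5.35 × ln(847/275) = 5.35 × ln(3.08000) = 5.35 × 1.12493 = 6.0184 W/m².
N₂O: 0.120 × (√362 − √274) = 0.120 × (19.0263 − 16.5529) = 0.120 × 2.4734 = 0.2968 W/m².
HFC-134a: ΔF = 0.00016 × (85 − 1) = 0.00016 × 84 = 0.0134 W/m².
Total ΔF = 6.0184 + 0.2968 + 0.0134 = 6.3286 W/m².

ΔF = 6.33 W/m²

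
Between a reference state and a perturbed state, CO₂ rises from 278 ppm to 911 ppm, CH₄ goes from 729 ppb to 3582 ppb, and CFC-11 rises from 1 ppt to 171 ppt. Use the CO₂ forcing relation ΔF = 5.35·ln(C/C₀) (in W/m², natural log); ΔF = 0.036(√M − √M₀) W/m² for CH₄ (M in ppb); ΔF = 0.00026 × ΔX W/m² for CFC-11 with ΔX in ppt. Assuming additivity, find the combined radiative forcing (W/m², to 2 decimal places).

ΔF = 7.58 W/m²

CO₂: 5.35 × ln(911/278) = 5.35 × ln(3.27698) = 5.35 × 1.18692 = 6.3500 W/m².
CH₄: 0.036 × (√3582 − √729) = 0.036 × (59.8498 − 27.0000) = 0.036 × 32.8498 = 1.1826 W/m².
CFC-11: ΔF = 0.00026 × (171 − 1) = 0.00026 × 170 = 0.0442 W/m².
Total ΔF = 6.3500 + 1.1826 + 0.0442 = 7.5768 W/m².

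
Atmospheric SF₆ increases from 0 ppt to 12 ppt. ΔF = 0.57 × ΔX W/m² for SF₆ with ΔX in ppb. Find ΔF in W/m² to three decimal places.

ΔF = 0.007 W/m²

SF₆: Δ = 12 − 0 = 12 ppt = 0.012 ppb; ΔF = 0.57 × 0.012 = 0.0068 W/m².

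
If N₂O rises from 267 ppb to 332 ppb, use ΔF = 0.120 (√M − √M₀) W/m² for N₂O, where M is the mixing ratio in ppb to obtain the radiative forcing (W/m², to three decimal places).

N₂O: 0.120 × (√332 − √267) = 0.120 × (18.2209 − 16.3401) = 0.120 × 1.8808 = 0.2257 W/m².

ΔF = 0.226 W/m²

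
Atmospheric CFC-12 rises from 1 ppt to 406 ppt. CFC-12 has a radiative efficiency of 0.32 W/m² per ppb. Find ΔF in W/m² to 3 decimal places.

CFC-12: Δ = 406 − 1 = 405 ppt = 0.405 ppb; ΔF = 0.32 × 0.405 = 0.1296 W/m².

ΔF = 0.130 W/m²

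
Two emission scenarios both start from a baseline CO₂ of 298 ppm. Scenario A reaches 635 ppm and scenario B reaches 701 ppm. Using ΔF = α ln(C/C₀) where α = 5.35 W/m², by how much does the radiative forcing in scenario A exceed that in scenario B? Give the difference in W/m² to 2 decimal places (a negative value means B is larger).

ΔF_A − ΔF_B = -0.53 W/m²

ΔF_A = 5.35 ln(635/298) = 5.35 × 0.75653 = 4.0474 W/m².
ΔF_B = 5.35 ln(701/298) = 5.35 × 0.85541 = 4.5764 W/m².
Difference: 4.0474 − 4.5764 = -0.5290 W/m².
(Equivalently, ΔF_A − ΔF_B = 5.35 ln(635/701) = 5.35 × -0.09888 = -0.5290 W/m².)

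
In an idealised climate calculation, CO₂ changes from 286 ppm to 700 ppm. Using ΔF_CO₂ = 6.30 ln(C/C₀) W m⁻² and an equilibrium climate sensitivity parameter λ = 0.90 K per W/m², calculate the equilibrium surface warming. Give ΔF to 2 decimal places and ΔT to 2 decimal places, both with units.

CO₂: 6.30 × ln(700/286) = 6.30 × ln(2.44755) = 6.30 × 0.89509 = 5.6391 W/m².
ΔT = λ ΔF = 0.90 × 5.64 = 5.0760 K.

ΔF = 5.64 W/m²; ΔT = 5.08 K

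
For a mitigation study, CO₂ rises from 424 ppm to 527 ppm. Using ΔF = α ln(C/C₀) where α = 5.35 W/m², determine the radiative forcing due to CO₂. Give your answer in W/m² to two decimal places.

ΔF = 1.16 W/m²

CO₂ absorption bands are partially saturated, so forcing scales with the logarithm of the concentration ratio.
CO₂: 5.35 × ln(527/424) = 5.35 × ln(1.24292) = 5.35 × 0.21746 = 1.1634 W/m².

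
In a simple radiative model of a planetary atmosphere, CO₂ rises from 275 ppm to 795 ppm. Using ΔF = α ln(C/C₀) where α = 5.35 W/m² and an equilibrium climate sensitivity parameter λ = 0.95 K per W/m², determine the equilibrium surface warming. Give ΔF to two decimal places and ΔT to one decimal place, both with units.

CO₂: 5.35 × ln(795/275) = 5.35 × ln(2.89091) = 5.35 × 1.06157 = 5.6794 W/m².
ΔT = λ ΔF = 0.95 × 5.68 = 5.3960 K.

ΔF = 5.68 W/m²; ΔT = 5.4 K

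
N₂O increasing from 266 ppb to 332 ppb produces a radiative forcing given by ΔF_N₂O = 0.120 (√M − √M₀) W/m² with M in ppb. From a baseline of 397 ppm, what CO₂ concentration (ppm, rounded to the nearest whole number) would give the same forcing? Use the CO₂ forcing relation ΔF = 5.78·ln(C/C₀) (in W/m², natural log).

C ≈ 413 ppm

N₂O forcing: 0.120 × (√332 − √266) = 0.120 × (18.2209 − 16.3095) = 0.120 × 1.9114 = 0.22937 W/m².
Set 5.78 ln(C/397) = 0.22937: ln(C/397) = 0.22937/5.78 = 0.03968, so C = 397 × e^0.03968 = 397 × 1.04048 = 413.07 ppm.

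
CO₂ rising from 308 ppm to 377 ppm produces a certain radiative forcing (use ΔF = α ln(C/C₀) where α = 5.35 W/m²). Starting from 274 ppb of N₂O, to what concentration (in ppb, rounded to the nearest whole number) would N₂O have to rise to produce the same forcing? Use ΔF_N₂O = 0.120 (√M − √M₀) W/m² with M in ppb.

M ≈ 654 ppb

CO₂ forcing: 5.35 × ln(377/308) = 5.35 × 0.202145 = 1.08148 W/m².
Set 0.120(√M − √274) = 1.08148: √M = 1.08148/0.120 + √274 = 9.0123 + 16.5529 = 25.5652.
M = (25.5652)² = 653.58 ppb.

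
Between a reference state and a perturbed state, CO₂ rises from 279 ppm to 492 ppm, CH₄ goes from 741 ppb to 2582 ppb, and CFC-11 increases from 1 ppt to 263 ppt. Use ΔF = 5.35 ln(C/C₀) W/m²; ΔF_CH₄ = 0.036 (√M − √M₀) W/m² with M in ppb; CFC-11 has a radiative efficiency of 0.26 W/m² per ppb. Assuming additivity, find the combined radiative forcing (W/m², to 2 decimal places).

CO₂: 5.35 × ln(492/279) = 5.35 × ln(1.76344) = 5.35 × 0.56727 = 3.0349 W/m².
CH₄: 0.036 × (√2582 − √741) = 0.036 × (50.8134 − 27.2213) = 0.036 × 23.5921 = 0.8493 W/m².
CFC-11: Δ = 263 − 1 = 262 ppt = 0.262 ppb; ΔF = 0.26 × 0.262 = 0.0681 W/m².
Total ΔF = 3.0349 + 0.8493 + 0.0681 = 3.9523 W/m².

ΔF = 3.95 W/m²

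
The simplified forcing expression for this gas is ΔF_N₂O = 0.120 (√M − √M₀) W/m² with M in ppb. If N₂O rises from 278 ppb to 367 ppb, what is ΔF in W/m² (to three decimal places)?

N₂O: 0.120 × (√367 − √278) = 0.120 × (19.1572 − 16.6733) = 0.120 × 2.4839 = 0.2981 W/m².

ΔF = 0.298 W/m²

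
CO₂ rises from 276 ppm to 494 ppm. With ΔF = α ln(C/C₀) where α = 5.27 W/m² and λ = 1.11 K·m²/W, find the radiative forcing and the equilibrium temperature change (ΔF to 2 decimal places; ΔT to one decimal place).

ΔF = 3.07 W/m²; ΔT = 3.4 K

CO₂: 5.27 × ln(494/276) = 5.27 × ln(1.78986) = 5.27 × 0.58214 = 3.0679 W/m².
ΔT = λ ΔF = 1.11 × 3.07 = 3.4077 K.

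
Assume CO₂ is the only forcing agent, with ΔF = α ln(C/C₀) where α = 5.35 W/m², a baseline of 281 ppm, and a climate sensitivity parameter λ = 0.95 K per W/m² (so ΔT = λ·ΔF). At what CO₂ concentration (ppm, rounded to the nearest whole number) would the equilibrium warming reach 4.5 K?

C ≈ 681 ppm

Required forcing: ΔF = ΔT/λ = 4.5/0.95 = 4.7368 W/m².
Then ln(C/281) = ΔF/5.35 = 4.7368/5.35 = 0.88538.
So C = 281 × e^0.88538 = 281 × 2.42391 = 681.12 ppm.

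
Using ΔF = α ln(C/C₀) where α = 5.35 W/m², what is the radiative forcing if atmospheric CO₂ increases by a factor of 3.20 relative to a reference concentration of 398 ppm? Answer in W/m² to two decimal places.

ΔF = 6.22 W/m²

ΔF = 5.35 × ln(3.20) = 5.35 × 1.16315 = 6.2229 W/m².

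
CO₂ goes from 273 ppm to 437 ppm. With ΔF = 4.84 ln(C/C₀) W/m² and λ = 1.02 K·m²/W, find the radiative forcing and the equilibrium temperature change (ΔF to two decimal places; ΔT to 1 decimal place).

CO₂: 4.84 × ln(437/273) = 4.84 × ln(1.60073) = 4.84 × 0.47046 = 2.2770 W/m².
ΔT = λ ΔF = 1.02 × 2.28 = 2.3256 K.

ΔF = 2.28 W/m²; ΔT = 2.3 K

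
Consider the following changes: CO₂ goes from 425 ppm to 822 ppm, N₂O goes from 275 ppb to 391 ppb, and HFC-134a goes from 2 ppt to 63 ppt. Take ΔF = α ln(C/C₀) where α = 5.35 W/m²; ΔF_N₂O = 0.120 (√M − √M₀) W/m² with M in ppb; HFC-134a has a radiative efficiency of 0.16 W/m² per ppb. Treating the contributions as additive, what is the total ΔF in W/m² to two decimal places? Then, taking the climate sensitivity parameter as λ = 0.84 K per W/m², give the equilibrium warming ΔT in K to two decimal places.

ΔF = 3.92 W/m²; ΔT = 3.29 K

CO₂: 5.35 × ln(822/425) = 5.35 × ln(1.93412) = 5.35 × 0.65965 = 3.5291 W/m².
N₂O: 0.120 × (√391 − √275) = 0.120 × (19.7737 − 16.5831) = 0.120 × 3.1906 = 0.3829 W/m².
HFC-134a: Δ = 63 − 2 = 61 ppt = 0.061 ppb; ΔF = 0.16 × 0.061 = 0.0098 W/m².
Total ΔF = 3.5291 + 0.3829 + 0.0098 = 3.9218 W/m².
ΔT = λ ΔF = 0.84 × 3.92 = 3.2928 K.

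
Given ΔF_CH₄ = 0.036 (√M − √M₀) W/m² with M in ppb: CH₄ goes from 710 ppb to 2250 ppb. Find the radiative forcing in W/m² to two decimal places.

ΔF = 0.75 W/m²

CH₄: 0.036 × (√2250 − √710) = 0.036 × (47.4342 − 26.6458) = 0.036 × 20.7884 = 0.7484 W/m².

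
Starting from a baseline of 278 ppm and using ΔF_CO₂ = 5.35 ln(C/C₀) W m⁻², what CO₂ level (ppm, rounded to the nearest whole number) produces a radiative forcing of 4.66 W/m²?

C ≈ 664 ppm

Set 5.35 ln(C/278) = 4.66, so ln(C/278) = 4.66/5.35 = 0.87103.
Then C/278 = e^0.87103 = 2.38937, giving C = 278 × 2.38937 = 664.24 ppm.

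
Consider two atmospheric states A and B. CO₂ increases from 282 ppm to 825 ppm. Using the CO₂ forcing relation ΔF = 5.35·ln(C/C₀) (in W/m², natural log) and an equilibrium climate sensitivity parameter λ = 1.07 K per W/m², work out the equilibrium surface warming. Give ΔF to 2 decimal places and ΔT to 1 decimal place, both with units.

CO₂: 5.35 × ln(825/282) = 5.35 × ln(2.92553) = 5.35 × 1.07348 = 5.7431 W/m².
ΔT = λ ΔF = 1.07 × 5.74 = 6.1418 K.

ΔF = 5.74 W/m²; ΔT = 6.1 K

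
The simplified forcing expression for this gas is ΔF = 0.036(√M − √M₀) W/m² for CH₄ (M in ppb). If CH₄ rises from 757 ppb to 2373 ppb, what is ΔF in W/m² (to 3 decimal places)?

ΔF = 0.763 W/m²

CH₄: 0.036 × (√2373 − √757) = 0.036 × (48.7134 − 27.5136) = 0.036 × 21.1998 = 0.7632 W/m².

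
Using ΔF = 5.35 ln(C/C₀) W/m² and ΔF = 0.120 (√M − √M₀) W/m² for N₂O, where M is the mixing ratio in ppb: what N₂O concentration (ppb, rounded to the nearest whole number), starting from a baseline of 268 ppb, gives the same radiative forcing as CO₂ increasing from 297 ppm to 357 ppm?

M ≈ 604 ppb

CO₂ forcing: 5.35 × ln(357/297) = 5.35 × 0.184004 = 0.98442 W/m².
Set 0.120(√M − √268) = 0.98442: √M = 0.98442/0.120 + √268 = 8.2035 + 16.3707 = 24.5742.
M = (24.5742)² = 603.89 ppb.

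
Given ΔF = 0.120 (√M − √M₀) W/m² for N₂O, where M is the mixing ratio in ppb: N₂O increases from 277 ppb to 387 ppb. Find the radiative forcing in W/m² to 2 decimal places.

N₂O: 0.120 × (√387 − √277) = 0.120 × (19.6723 − 16.6433) = 0.120 × 3.0290 = 0.3635 W/m².

ΔF = 0.36 W/m²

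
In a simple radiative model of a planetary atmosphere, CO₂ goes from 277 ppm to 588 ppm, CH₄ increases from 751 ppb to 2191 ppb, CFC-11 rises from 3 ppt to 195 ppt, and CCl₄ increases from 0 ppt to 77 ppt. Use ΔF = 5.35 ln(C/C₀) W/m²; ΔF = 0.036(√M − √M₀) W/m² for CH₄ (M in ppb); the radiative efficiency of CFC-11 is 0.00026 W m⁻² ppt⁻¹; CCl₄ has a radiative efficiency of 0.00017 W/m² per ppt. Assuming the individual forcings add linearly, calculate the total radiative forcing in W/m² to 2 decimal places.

CO₂: 5.35 × ln(588/277) = 5.35 × ln(2.12274) = 5.35 × 0.75271 = 4.0270 W/m².
CH₄: 0.036 × (√2191 − √751) = 0.036 × (46.8081 − 27.4044) = 0.036 × 19.4037 = 0.6985 W/m².
CFC-11: ΔF = 0.00026 × (195 − 3) = 0.00026 × 192 = 0.0499 W/m².
CCl₄: ΔF = 0.00017 × (77 − 0) = 0.00017 × 77 = 0.0131 W/m².
Total ΔF = 4.0270 + 0.6985 + 0.0499 + 0.0131 = 4.7885 W/m².

ΔF = 4.79 W/m²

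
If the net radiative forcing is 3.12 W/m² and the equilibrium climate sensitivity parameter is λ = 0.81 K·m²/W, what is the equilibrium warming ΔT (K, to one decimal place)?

ΔT = 2.5 K

ΔT = λ ΔF = 0.81 × 3.12 = 2.5272 K.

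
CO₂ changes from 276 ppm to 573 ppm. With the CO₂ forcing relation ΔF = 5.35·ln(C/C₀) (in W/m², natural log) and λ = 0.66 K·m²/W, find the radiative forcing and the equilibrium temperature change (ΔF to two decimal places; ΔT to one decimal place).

ΔF = 3.91 W/m²; ΔT = 2.6 K

CO₂: 5.35 × ln(573/276) = 5.35 × ln(2.07609) = 5.35 × 0.73049 = 3.9081 W/m².
ΔT = λ ΔF = 0.66 × 3.91 = 2.5806 K.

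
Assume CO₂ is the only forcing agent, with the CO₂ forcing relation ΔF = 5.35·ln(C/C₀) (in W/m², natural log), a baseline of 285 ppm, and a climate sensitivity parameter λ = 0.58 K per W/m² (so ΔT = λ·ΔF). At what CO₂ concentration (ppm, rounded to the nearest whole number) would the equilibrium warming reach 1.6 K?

Required forcing: ΔF = ΔT/λ = 1.6/0.58 = 2.7586 W/m².
Then ln(C/285) = ΔF/5.35 = 2.7586/5.35 = 0.51563.
So C = 285 × e^0.51563 = 285 × 1.67469 = 477.29 ppm.

C ≈ 477 ppm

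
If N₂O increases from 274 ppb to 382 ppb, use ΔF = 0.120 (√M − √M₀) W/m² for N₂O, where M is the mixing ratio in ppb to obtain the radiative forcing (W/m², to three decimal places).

ΔF = 0.359 W/m²

N₂O: 0.120 × (√382 − √274) = 0.120 × (19.5448 − 16.5529) = 0.120 × 2.9919 = 0.3590 W/m².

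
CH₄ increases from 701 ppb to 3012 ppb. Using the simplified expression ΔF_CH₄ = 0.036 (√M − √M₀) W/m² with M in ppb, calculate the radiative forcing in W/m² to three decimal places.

CH₄: 0.036 × (√3012 − √701) = 0.036 × (54.8817 − 26.4764) = 0.036 × 28.4053 = 1.0226 W/m².

ΔF = 1.023 W/m²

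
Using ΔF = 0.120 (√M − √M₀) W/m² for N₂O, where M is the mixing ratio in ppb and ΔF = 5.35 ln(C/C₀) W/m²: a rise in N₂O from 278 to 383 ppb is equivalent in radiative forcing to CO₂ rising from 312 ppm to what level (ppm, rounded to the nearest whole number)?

N₂O forcing: 0.120 × (√383 − √278) = 0.120 × (19.5704 − 16.6733) = 0.120 × 2.8971 = 0.34765 W/m².
Set 5.35 ln(C/312) = 0.34765: ln(C/312) = 0.34765/5.35 = 0.06498, so C = 312 × e^0.06498 = 312 × 1.06714 = 332.95 ppm.

C ≈ 333 ppm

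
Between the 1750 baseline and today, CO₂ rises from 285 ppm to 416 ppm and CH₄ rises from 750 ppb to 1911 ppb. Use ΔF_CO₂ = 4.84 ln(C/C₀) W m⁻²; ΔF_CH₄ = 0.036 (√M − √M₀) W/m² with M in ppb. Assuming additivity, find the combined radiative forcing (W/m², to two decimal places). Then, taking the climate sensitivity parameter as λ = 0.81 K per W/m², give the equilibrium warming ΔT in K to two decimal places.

CO₂: 4.84 × ln(416/285) = 4.84 × ln(1.45965) = 4.84 × 0.37820 = 1.8305 W/m².
CH₄: 0.036 × (√1911 − √750) = 0.036 × (43.7150 − 27.3861) = 0.036 × 16.3289 = 0.5878 W/m².
Total ΔF = 1.8305 + 0.5878 = 2.4183 W/m².
ΔT = λ ΔF = 0.81 × 2.42 = 1.9602 K.

ΔF = 2.42 W/m²; ΔT = 1.96 K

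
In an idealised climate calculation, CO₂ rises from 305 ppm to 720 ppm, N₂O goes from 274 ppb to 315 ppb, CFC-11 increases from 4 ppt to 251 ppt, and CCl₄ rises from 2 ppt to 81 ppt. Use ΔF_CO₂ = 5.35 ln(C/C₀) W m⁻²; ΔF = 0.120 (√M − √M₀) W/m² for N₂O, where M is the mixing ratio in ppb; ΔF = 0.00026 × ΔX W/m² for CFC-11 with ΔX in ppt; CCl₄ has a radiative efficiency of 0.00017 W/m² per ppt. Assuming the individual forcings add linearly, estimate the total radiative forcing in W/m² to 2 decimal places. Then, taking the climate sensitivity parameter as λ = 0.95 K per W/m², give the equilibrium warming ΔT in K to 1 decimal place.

ΔF = 4.82 W/m²; ΔT = 4.6 K

CO₂: 5.35 × ln(720/305) = 5.35 × ln(2.36066) = 5.35 × 0.85894 = 4.5953 W/m².
N₂O: 0.120 × (√315 − √274) = 0.120 × (17.7482 − 16.5529) = 0.120 × 1.1953 = 0.1434 W/m².
CFC-11: ΔF = 0.00026 × (251 − 4) = 0.00026 × 247 = 0.0642 W/m².
CCl₄: ΔF = 0.00017 × (81 − 2) = 0.00017 × 79 = 0.0134 W/m².
Total ΔF = 4.5953 + 0.1434 + 0.0642 + 0.0134 = 4.8163 W/m².
ΔT = λ ΔF = 0.95 × 4.82 = 4.5790 K.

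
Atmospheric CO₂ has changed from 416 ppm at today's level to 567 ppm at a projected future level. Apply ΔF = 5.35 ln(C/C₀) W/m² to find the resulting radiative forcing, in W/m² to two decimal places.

ΔF = 1.66 W/m²

CO₂ absorption bands are partially saturated, so forcing scales with the logarithm of the concentration ratio.
CO₂: 5.35 × ln(567/416) = 5.35 × ln(1.36298) = 5.35 × 0.30967 = 1.6567 W/m².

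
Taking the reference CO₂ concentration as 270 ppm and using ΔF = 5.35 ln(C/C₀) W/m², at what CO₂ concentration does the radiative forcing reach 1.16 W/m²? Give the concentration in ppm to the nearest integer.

C ≈ 335 ppm

Set 5.35 ln(C/270) = 1.16, so ln(C/270) = 1.16/5.35 = 0.21682.
Then C/270 = e^0.21682 = 1.24212, giving C = 270 × 1.24212 = 335.37 ppm.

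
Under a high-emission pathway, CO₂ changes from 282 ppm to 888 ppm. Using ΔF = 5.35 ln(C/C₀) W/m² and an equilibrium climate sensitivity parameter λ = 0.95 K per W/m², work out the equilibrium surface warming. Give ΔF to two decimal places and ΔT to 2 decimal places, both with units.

CO₂: 5.35 × ln(888/282) = 5.35 × ln(3.14894) = 5.35 × 1.14707 = 6.1368 W/m².
ΔT = λ ΔF = 0.95 × 6.14 = 5.8330 K.

ΔF = 6.14 W/m²; ΔT = 5.83 K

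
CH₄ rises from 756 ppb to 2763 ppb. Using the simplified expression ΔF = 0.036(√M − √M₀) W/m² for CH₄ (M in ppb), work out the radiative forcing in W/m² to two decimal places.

ΔF = 0.90 W/m²

CH₄: 0.036 × (√2763 − √756) = 0.036 × (52.5642 − 27.4955) = 0.036 × 25.0687 = 0.9025 W/m².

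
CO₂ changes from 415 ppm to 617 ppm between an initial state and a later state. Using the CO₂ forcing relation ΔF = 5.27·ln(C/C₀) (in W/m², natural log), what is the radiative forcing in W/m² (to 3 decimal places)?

ΔF = 2.090 W/m²

CO₂: 5.27 × ln(617/415) = 5.27 × ln(1.48675) = 5.27 × 0.39659 = 2.0900 W/m².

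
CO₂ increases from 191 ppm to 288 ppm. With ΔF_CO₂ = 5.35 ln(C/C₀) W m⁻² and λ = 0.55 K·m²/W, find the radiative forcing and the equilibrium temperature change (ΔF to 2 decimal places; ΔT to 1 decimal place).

CO₂: 5.35 × ln(288/191) = 5.35 × ln(1.50785) = 5.35 × 0.41068 = 2.1971 W/m².
ΔT = λ ΔF = 0.55 × 2.20 = 1.2100 K.

ΔF = 2.20 W/m²; ΔT = 1.2 K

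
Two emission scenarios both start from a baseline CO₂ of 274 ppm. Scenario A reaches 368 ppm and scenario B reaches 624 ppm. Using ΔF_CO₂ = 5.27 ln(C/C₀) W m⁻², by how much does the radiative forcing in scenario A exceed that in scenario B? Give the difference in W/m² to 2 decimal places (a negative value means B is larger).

ΔF_A = 5.27 ln(368/274) = 5.27 × 0.29495 = 1.5544 W/m².
ΔF_B = 5.27 ln(624/274) = 5.27 × 0.82302 = 4.3373 W/m².
Difference: 1.5544 − 4.3373 = -2.7829 W/m².

ΔF_A − ΔF_B = -2.78 W/m²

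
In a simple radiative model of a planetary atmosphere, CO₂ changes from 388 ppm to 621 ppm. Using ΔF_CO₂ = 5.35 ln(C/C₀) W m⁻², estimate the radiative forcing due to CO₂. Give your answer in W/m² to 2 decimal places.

CO₂ absorption bands are partially saturated, so forcing scales with the logarithm of the concentration ratio.
CO₂: 5.35 × ln(621/388) = 5.35 × ln(1.60052) = 5.35 × 0.47033 = 2.5163 W/m².

ΔF = 2.52 W/m²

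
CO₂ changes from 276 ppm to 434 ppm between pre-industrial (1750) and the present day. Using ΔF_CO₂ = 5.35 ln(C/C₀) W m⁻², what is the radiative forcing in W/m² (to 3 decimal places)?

CO₂: 5.35 × ln(434/276) = 5.35 × ln(1.57246) = 5.35 × 0.45264 = 2.4216 W/m².

ΔF = 2.422 W/m²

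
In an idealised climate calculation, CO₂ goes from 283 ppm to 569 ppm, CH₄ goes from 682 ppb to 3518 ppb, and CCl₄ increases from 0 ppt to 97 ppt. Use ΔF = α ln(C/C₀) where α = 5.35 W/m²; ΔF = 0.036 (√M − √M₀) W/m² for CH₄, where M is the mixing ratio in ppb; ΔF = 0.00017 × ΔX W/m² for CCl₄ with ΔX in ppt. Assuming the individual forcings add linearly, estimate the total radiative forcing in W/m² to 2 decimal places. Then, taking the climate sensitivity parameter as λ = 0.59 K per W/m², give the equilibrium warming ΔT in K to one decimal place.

CO₂: 5.35 × ln(569/283) = 5.35 × ln(2.01060) = 5.35 × 0.69843 = 3.7366 W/m².
CH₄: 0.036 × (√3518 − √682) = 0.036 × (59.3127 − 26.1151) = 0.036 × 33.1976 = 1.1951 W/m².
CCl₄: ΔF = 0.00017 × (97 − 0) = 0.00017 × 97 = 0.0165 W/m².
Total ΔF = 3.7366 + 1.1951 + 0.0165 = 4.9482 W/m².
ΔT = λ ΔF = 0.59 × 4.95 = 2.9205 K.

ΔF = 4.95 W/m²; ΔT = 2.9 K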